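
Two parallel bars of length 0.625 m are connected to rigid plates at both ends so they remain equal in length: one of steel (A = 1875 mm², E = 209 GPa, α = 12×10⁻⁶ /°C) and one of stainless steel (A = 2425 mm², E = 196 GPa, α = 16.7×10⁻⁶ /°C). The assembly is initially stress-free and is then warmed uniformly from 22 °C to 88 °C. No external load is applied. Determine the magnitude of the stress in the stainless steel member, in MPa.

σ ≈ 27.5 MPa (compressive)

The stainless steel has the larger α, so on heating it would change length more than the steel if both were free. The rigid plates force a common final length, so the stainless steel is put into compression and the steel into tension, with equal and opposite forces P (no external load).
Setting the final lengths equal and cancelling L: (α₁ − α₂)ΔT = P/(A₁E₁) + P/(A₂E₂).
|α₁ − α₂|·ΔT = 4.7×10⁻⁶ × 66 = 0.0003102.
1/(A₁E₁) + 1/(A₂E₂) = 1/(1875×209×10³) + 1/(2425×196×10³) = 4.656×10⁻⁹ N⁻¹.
P = 0.0003102 / 4.656×10⁻⁹ = 66630 N = 66.63 kN.
σ_{stainless steel} = P/A₂ = 66630/2425 = 27.48 MPa, compressive.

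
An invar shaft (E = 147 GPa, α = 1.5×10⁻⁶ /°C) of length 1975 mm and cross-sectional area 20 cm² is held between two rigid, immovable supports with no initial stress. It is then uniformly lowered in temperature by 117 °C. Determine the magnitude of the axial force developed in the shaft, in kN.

With zero net strain, σ = E·αΔT = 147 GPa × 1.5×10⁻⁶ × 117 = 25.8 MPa.
Then P = σA = 25.8 × 2000 mm² = 51.6 kN, tensile.

P ≈ 51.6 kN (tensile)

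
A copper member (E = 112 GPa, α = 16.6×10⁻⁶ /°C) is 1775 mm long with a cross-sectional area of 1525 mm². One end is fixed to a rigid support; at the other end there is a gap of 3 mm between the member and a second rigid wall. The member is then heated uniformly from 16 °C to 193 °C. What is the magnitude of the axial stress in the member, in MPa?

If the wall were absent the member would grow by αΔT L = 16.6×10⁻⁶ × 177 × 1775 = 5.215 mm.
The gap closes (δ_free > 3 mm) and the wall then resists a further 5.215 − 3 = 2.215 mm of expansion.
So σ = E(δ_free − g)/L = 112×10³ × 2.215/1775 = 139.8 MPa.

σ ≈ 140 MPa (compressive)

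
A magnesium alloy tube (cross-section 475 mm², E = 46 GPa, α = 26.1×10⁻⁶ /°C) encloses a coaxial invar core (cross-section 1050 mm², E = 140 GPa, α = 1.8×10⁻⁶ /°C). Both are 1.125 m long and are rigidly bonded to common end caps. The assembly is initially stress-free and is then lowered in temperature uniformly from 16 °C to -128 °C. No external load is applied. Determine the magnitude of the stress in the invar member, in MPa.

The magnesium alloy has the larger α, so on cooling it would change length more than the invar if both were free. The rigid plates force a common final length, so the magnesium alloy is put into tension and the invar into compression, with equal and opposite forces P (no external load).
Setting the final lengths equal and cancelling L: (α₁ − α₂)ΔT = P/(A₁E₁) + P/(A₂E₂).
|α₁ − α₂|·ΔT = 24.3×10⁻⁶ × 144 = 0.003499.
1/(A₁E₁) + 1/(A₂E₂) = 1/(475×46×10³) + 1/(1050×140×10³) = 5.257×10⁻⁸ N⁻¹.
P = 0.003499 / 5.257×10⁻⁸ = 66560 N = 66.56 kN.
σ_{invar} = P/A₂ = 66560/1050 = 63.39 MPa, compressive.

σ ≈ 63.4 MPa (compressive)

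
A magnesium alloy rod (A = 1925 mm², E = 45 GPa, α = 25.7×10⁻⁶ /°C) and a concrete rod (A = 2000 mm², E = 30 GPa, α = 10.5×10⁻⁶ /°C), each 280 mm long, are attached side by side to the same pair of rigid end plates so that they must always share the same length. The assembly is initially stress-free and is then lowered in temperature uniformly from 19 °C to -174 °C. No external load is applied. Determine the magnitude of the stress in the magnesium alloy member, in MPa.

Equilibrium of a rigid end plate with no external load gives equal and opposite internal forces ±P in the two members. Since α_{magnesium alloy} > α_{concrete}, cooling drives the magnesium alloy into tension and the concrete into compression.
Compatibility of the two members (thermal + elastic change equal): (α₁ − α₂)ΔT = P·[1/(A₁E₁) + 1/(A₂E₂)].
|α₁ − α₂|·ΔT = 15.2×10⁻⁶ × 193 = 0.002934.
1/(A₁E₁) + 1/(A₂E₂) = 1/(1925×45×10³) + 1/(2000×30×10³) = 2.821×10⁻⁸ N⁻¹.
So P = 0.002934 / 2.821×10⁻⁸ = 104 kN.
σ_{magnesium alloy} = P/A₁ = 104000/1925 = 54.02 MPa, tensile.

σ ≈ 54 MPa (tensile)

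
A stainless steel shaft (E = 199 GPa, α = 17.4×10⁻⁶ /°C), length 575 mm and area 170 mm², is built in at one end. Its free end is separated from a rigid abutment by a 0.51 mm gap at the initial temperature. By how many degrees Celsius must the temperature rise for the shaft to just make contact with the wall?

Contact occurs when the free expansion equals the gap: αΔT L = 0.51 mm.
So ΔT = g/(αL) = 0.51/(17.4×10⁻⁶ × 575) = 50.97 °C.

ΔT ≈ 51 °C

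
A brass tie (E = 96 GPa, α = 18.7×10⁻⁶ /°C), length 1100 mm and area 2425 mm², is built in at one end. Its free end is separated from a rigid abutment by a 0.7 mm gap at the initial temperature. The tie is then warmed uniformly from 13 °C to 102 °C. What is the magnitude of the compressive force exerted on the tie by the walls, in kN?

Unrestrained expansion: δ_free = αΔT L = 18.7×10⁻⁶ × 89 × 1100 = 1.831 mm.
After closing the 0.7 mm clearance, 1.831 − 0.7 = 1.131 mm of expansion remains to be suppressed by the wall.
Compatibility: PL/(AE) = 1.131 mm, so σ = P/A = E × (1.131/1100) = 98.68 MPa.
P = σA = 98.68 × 2425 = 239.3 kN.

P ≈ 239 kN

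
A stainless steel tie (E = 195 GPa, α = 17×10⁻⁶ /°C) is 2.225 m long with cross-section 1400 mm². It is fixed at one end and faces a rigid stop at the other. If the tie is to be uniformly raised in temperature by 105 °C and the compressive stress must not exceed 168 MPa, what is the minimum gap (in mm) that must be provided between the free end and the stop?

With no wall the tie would lengthen by αΔT L = 17×10⁻⁶ × 105 × 2225 = 3.972 mm.
At the allowable stress the elastic shortening the wall may impose is σL/E = 168 × 2225 / (195×10³) = 1.917 mm.
The gap must absorb the remainder: g_min = 3.972 − 1.917 = 2.055 mm.

g ≈ 2.05 mm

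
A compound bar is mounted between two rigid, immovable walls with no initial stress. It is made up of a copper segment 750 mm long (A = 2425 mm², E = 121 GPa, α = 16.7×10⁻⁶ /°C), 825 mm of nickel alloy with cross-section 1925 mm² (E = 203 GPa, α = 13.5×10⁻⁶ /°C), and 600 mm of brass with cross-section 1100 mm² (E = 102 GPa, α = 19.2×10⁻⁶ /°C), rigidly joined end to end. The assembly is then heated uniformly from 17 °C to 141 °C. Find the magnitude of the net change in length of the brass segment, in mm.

With the walls removed the bar would change length by δ_free = Σ αᵢΔT Lᵢ = 16.7×10⁻⁶×124×750 + 13.5×10⁻⁶×124×825 + 19.2×10⁻⁶×124×600 = 4.363 mm.
The rigid supports impose zero overall length change; the single axial force P common to all segments must satisfy P Σ Lᵢ/(AᵢEᵢ) = δ_free.
Σ Lᵢ/(AᵢEᵢ) = 750/(2425×121×10³) + 825/(1925×203×10³) + 600/(1100×102×10³) = 1.001×10⁻⁵ mm/N.
P = 4.363 / 1.001×10⁻⁵ = 435600 N = 435.6 kN, compressive.
For the brass segment, free thermal change = 19.2×10⁻⁶×124×600 = 1.428 mm and elastic change from P = 435600×600/(1100×102×10³) = 2.33 mm; these oppose, so the net change is 0.901 mm (segment shortens).

|ΔL| ≈ 0.901 mm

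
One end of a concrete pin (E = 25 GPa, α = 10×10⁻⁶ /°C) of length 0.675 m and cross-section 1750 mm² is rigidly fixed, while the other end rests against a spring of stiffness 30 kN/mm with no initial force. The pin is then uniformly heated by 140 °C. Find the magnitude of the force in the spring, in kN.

P ≈ 19.4 kN

The unrestrained thermal change is αΔT L = 10×10⁻⁶ × 140 × 675 = 0.945 mm.
Let P be the compressive force at the spring. The pin shortens elastically by PL/(AE) and the spring compresses by P/k; together these equal δ_free.
P [ L/(AE) + 1/k ] = δ_free → P [ 675/(1750×25×10³) + 1/(30×10³) ] = 0.945.
P = 0.945 / 4.876×10⁻⁵ = 19380 N.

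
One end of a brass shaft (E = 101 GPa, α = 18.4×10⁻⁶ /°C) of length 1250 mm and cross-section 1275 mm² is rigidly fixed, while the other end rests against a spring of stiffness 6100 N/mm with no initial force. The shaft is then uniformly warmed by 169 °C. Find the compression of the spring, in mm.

The unrestrained thermal change is αΔT L = 18.4×10⁻⁶ × 169 × 1250 = 3.887 mm.
Let P be the compressive force at the spring. The shaft shortens elastically by PL/(AE) and the spring compresses by P/k; together these equal δ_free.
P [ L/(AE) + 1/k ] = δ_free → P [ 1250/(1275×101×10³) + 1/(6100) ] = 3.887.
P = 3.887 / 0.0001736 = 22390 N.
Spring compression = P/k = 22390/(6100) = 3.67 mm.

δ ≈ 3.67 mm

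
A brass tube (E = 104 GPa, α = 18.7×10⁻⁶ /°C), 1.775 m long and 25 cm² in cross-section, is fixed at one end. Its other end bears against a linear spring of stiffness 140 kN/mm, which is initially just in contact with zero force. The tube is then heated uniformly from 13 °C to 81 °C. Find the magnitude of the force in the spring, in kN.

If the spring were absent the tube would lengthen by αΔT L = 18.7×10⁻⁶ × 68 × 1775 = 2.257 mm.
Let P be the compressive force at the spring. The tube shortens elastically by PL/(AE) and the spring compresses by P/k; together these equal δ_free.
P [ L/(AE) + 1/k ] = δ_free → P [ 1775/(2500×104×10³) + 1/(140×10³) ] = 2.257.
P = 2.257 / 1.397×10⁻⁵ = 161600 N.

P ≈ 162 kN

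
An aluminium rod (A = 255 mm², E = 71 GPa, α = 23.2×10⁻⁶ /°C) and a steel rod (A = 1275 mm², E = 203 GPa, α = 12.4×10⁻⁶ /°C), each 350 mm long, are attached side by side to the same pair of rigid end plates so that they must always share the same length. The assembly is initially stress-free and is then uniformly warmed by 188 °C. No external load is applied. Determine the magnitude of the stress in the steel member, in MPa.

σ ≈ 26.9 MPa (tensile)

The aluminium has the larger α, so on heating it would change length more than the steel if both were free. The rigid plates force a common final length, so the aluminium is put into compression and the steel into tension, with equal and opposite forces P (no external load).
Setting the final lengths equal and cancelling L: (α₁ − α₂)ΔT = P/(A₁E₁) + P/(A₂E₂).
|α₁ − α₂|·ΔT = 10.8×10⁻⁶ × 188 = 0.00203.
1/(A₁E₁) + 1/(A₂E₂) = 1/(255×71×10³) + 1/(1275×203×10³) = 5.91×10⁻⁸ N⁻¹.
So P = 0.00203 / 5.91×10⁻⁸ = 34.36 kN.
σ_{steel} = P/A₂ = 34360/1275 = 26.95 MPa, tensile.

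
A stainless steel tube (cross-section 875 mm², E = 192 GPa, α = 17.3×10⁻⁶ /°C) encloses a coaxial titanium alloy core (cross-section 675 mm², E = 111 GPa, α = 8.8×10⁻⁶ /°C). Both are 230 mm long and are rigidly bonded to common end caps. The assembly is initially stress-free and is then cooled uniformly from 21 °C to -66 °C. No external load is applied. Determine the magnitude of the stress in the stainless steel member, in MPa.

σ ≈ 43.8 MPa (tensile)

The stainless steel has the larger α, so on cooling it would change length more than the titanium alloy if both were free. The rigid plates force a common final length, so the stainless steel is put into tension and the titanium alloy into compression, with equal and opposite forces P (no external load).
Equating the net (thermal + elastic) strains gives |α₁ − α₂|·ΔT = P·[1/(A₁E₁) + 1/(A₂E₂)].
|α₁ − α₂|·ΔT = 8.5×10⁻⁶ × 87 = 0.0007395.
1/(A₁E₁) + 1/(A₂E₂) = 1/(875×192×10³) + 1/(675×111×10³) = 1.93×10⁻⁸ N⁻¹.
So P = 0.0007395 / 1.93×10⁻⁸ = 38.32 kN.
σ_{stainless steel} = P/A₁ = 38320/875 = 43.79 MPa, tensile.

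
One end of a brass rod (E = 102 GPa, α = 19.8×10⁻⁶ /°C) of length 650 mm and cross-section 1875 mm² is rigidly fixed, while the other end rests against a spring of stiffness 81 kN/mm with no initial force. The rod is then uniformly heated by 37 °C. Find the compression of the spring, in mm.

If the spring were absent the rod would lengthen by αΔT L = 19.8×10⁻⁶ × 37 × 650 = 0.4762 mm.
With a force P in the spring, the elastic change of the rod is PL/(AE) and that of the spring is P/k; compatibility requires their sum to equal δ_free.
P [ L/(AE) + 1/k ] = δ_free → P [ 650/(1875×102×10³) + 1/(81×10³) ] = 0.4762.
P = 0.4762 / 1.574×10⁻⁵ = 30250 N.
Spring compression = P/k = 30250/(81×10³) = 0.3734 mm.

δ ≈ 0.373 mm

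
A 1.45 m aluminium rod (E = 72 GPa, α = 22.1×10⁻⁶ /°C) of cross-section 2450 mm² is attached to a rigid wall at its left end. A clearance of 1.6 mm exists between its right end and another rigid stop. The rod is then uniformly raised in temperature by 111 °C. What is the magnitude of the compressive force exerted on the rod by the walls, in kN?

If the wall were absent the rod would grow by αΔT L = 22.1×10⁻⁶ × 111 × 1450 = 3.557 mm.
The gap closes (δ_free > 1.6 mm) and the wall then resists a further 3.557 − 1.6 = 1.957 mm of expansion.
Compatibility: PL/(AE) = 1.957 mm, so σ = P/A = E × (1.957/1450) = 97.17 MPa.
Force on the wall = σA = 97.17 × 2450 mm² = 238.1 kN.

P ≈ 238 kN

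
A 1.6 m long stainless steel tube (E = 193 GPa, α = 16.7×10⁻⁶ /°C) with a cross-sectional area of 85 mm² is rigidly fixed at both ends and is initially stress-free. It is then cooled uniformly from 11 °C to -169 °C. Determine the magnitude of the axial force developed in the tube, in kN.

P ≈ 49.3 kN (tensile)

Full restraint means ε = 0, so the stress is σ = EαΔT = 193×10³ × 16.7×10⁻⁶ × 180 = 580.2 MPa.
P = AEαΔT = 85 × 193×10³ × 16.7×10⁻⁶ × 180 = 49.31 kN (tensile).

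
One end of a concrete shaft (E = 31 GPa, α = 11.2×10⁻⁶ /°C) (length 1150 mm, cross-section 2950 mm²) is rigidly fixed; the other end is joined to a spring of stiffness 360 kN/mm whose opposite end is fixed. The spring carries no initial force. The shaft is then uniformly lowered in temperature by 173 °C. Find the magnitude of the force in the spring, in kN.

P ≈ 145 kN

If the spring were absent the shaft would shorten by αΔT L = 11.2×10⁻⁶ × 173 × 1150 = 2.228 mm.
With a force P in the spring, the elastic change of the shaft is PL/(AE) and that of the spring is P/k; compatibility requires their sum to equal δ_free.
So P = δ_free / [L/(AE) + 1/k] = 2.228 / [ 1150/(2950×31×10³) + 1/(360×10³) ].
P = 2.228 / 1.535×10⁻⁵ = 145100 N.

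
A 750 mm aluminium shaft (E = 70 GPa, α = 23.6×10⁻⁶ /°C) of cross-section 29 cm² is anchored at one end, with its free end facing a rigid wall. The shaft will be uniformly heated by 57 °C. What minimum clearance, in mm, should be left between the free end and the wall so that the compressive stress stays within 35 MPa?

g ≈ 0.634 mm

Free expansion if unrestrained: δ_free = αΔT L = 23.6×10⁻⁶ × 57 × 750 = 1.009 mm.
At the allowable stress the elastic shortening the wall may impose is σL/E = 35 × 750 / (70×10³) = 0.375 mm.
So the gap has to take up the difference, g_min = δ_free − σL/E = 1.009 − 0.375 = 0.6339 mm.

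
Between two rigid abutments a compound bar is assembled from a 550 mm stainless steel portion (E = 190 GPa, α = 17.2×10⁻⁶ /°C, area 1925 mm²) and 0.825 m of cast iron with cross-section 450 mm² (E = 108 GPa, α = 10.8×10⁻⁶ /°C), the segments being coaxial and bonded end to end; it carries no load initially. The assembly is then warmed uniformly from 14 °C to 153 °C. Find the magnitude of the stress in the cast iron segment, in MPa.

If the supports were absent, the total length change would be Σ αᵢΔT Lᵢ = 17.2×10⁻⁶×139×550 + 10.8×10⁻⁶×139×825 = 2.553 mm.
The rigid supports impose zero overall length change; the single axial force P common to all segments must satisfy P Σ Lᵢ/(AᵢEᵢ) = δ_free.
The series flexibility is Σ Lᵢ/(AᵢEᵢ) = 550/(1925×190×10³) + 825/(450×108×10³) = 1.848×10⁻⁵ mm/N.
P = 2.553 / 1.848×10⁻⁵ = 138200 N = 138.2 kN, compressive.
σ_{cast iron} = P / A = 138200 / 450 = 307.1 MPa.

σ ≈ 307 MPa (compressive)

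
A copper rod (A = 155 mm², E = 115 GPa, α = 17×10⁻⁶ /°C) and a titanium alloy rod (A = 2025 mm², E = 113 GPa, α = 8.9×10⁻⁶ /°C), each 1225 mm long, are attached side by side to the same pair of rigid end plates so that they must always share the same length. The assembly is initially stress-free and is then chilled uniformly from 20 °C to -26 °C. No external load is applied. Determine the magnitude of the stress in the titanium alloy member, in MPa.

Both members must finish at the same length. With the larger α, the copper tends to over-contract; the plates restrain it, putting the copper in tension and the titanium alloy in compression. With no external load the two internal forces are equal and opposite, magnitude P.
Compatibility of the two members (thermal + elastic change equal): (α₁ − α₂)ΔT = P·[1/(A₁E₁) + 1/(A₂E₂)].
|α₁ − α₂|·ΔT = 8.1×10⁻⁶ × 46 = 0.0003726.
1/(A₁E₁) + 1/(A₂E₂) = 1/(155×115×10³) + 1/(2025×113×10³) = 6.047×10⁻⁸ N⁻¹.
P = 0.0003726 / 6.047×10⁻⁸ = 6162 N = 6.162 kN.
σ_{titanium alloy} = P/A₂ = 6162/2025 = 3.043 MPa, compressive.

σ ≈ 3.04 MPa (compressive)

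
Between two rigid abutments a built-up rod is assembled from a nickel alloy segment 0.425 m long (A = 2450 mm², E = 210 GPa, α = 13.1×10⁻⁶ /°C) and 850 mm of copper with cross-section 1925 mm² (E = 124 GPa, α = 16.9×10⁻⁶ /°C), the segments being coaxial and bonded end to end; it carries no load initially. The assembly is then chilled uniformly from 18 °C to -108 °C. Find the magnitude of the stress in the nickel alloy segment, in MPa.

σ ≈ 234 MPa (tensile)

If the supports were absent, the total length change would be Σ αᵢΔT Lᵢ = 13.1×10⁻⁶×126×425 + 16.9×10⁻⁶×126×850 = 2.511 mm.
Since the ends are fixed, an axial force P builds up, equal in every segment, with P · Σ Lᵢ/(AᵢEᵢ) = δ_free.
Σ Lᵢ/(AᵢEᵢ) = 425/(2450×210×10³) + 850/(1925×124×10³) = 4.387×10⁻⁶ mm/N.
So P = 2.511 / 4.387×10⁻⁶ = 572.5 kN, tensile.
σ_{nickel alloy} = P / A = 572500 / 2450 = 233.7 MPa.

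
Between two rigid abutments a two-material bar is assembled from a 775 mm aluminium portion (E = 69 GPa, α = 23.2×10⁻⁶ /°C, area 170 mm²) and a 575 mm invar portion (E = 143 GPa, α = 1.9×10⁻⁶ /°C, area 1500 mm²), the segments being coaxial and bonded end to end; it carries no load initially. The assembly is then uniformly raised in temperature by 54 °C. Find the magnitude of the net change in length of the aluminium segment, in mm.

With the walls removed the bar would change length by δ_free = Σ αᵢΔT Lᵢ = 23.2×10⁻⁶×54×775 + 1.9×10⁻⁶×54×575 = 1.03 mm.
The rigid supports impose zero overall length change; the single axial force P common to all segments must satisfy P Σ Lᵢ/(AᵢEᵢ) = δ_free.
The series flexibility is Σ Lᵢ/(AᵢEᵢ) = 775/(170×69×10³) + 575/(1500×143×10³) = 6.875×10⁻⁵ mm/N.
P = 1.03 / 6.875×10⁻⁵ = 14980 N = 14.98 kN, compressive.
For the aluminium segment, free thermal change = 23.2×10⁻⁶×54×775 = 0.9709 mm and elastic change from P = 14980×775/(170×69×10³) = 0.9898 mm; these oppose, so the net change is 0.0188 mm (segment shortens).

|ΔL| ≈ 0.0188 mm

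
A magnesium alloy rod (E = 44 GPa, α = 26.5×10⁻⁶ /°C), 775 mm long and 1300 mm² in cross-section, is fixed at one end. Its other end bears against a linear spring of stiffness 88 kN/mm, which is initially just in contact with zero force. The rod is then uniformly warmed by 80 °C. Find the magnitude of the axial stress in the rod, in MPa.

σ ≈ 50.7 MPa (compressive)

The unrestrained thermal change is αΔT L = 26.5×10⁻⁶ × 80 × 775 = 1.643 mm.
Let P be the compressive force at the spring. The rod shortens elastically by PL/(AE) and the spring compresses by P/k; together these equal δ_free.
So P = δ_free / [L/(AE) + 1/k] = 1.643 / [ 775/(1300×44×10³) + 1/(88×10³) ].
P = 1.643 / 2.491×10⁻⁵ = 65950 N.
σ = P/A = 65950/1300 = 50.73 MPa.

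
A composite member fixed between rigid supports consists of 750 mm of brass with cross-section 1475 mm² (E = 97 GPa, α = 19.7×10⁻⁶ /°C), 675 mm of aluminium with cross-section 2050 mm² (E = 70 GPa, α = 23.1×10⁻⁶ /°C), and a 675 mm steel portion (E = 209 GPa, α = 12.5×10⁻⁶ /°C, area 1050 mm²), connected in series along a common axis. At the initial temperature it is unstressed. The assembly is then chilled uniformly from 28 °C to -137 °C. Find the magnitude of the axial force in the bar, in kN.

Free thermal contraction of the whole bar: Σ αᵢΔT Lᵢ = 19.7×10⁻⁶×165×750 + 23.1×10⁻⁶×165×675 + 12.5×10⁻⁶×165×675 = 6.403 mm.
The walls prevent any net length change, so an axial force P (same in every segment) develops. Compatibility: P · Σ Lᵢ/(AᵢEᵢ) = δ_free.
The series flexibility is Σ Lᵢ/(AᵢEᵢ) = 750/(1475×97×10³) + 675/(2050×70×10³) + 675/(1050×209×10³) = 1.302×10⁻⁵ mm/N.
So P = 6.403 / 1.302×10⁻⁵ = 491.7 kN, tensile.

P ≈ 492 kN (tensile)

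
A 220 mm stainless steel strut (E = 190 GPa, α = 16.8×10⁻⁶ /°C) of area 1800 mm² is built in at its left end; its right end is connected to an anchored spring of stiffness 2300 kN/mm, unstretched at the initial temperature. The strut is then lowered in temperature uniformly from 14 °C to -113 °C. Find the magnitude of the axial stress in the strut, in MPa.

σ ≈ 242 MPa (tensile)

Free thermal contraction: δ_free = αΔT L = 16.8×10⁻⁶ × 127 × 220 = 0.4694 mm.
With a force P in the spring, the elastic change of the strut is PL/(AE) and that of the spring is P/k; compatibility requires their sum to equal δ_free.
P [ L/(AE) + 1/k ] = δ_free → P [ 220/(1800×190×10³) + 1/(2300×10³) ] = 0.4694.
P = 0.4694 / 1.078×10⁻⁶ = 435400 N.
σ = P/A = 435400/1800 = 241.9 MPa.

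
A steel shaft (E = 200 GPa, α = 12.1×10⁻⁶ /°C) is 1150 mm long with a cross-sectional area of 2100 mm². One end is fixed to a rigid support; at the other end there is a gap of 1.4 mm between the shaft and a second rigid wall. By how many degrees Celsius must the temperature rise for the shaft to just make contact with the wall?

ΔT ≈ 101 °C

Contact occurs when the free expansion equals the gap: αΔT L = 1.4 mm.
ΔT = 1.4 / (12.1×10⁻⁶ × 1150) = 100.6 °C.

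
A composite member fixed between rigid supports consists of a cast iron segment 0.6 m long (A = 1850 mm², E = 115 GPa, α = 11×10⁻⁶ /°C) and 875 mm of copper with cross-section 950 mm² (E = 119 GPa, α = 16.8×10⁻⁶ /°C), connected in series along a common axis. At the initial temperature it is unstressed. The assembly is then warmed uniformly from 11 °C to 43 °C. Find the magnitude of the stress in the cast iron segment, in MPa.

With the walls removed the bar would change length by δ_free = Σ αᵢΔT Lᵢ = 11×10⁻⁶×32×600 + 16.8×10⁻⁶×32×875 = 0.6816 mm.
Since the ends are fixed, an axial force P builds up, equal in every segment, with P · Σ Lᵢ/(AᵢEᵢ) = δ_free.
Σ Lᵢ/(AᵢEᵢ) = 600/(1850×115×10³) + 875/(950×119×10³) = 1.056×10⁻⁵ mm/N.
Hence P = δ_free / Σ(L/AE) = 0.6816/1.056×10⁻⁵ = 64.54 kN (compressive).
σ_{cast iron} = P / A = 64540 / 1850 = 34.89 MPa.

σ ≈ 34.9 MPa (compressive)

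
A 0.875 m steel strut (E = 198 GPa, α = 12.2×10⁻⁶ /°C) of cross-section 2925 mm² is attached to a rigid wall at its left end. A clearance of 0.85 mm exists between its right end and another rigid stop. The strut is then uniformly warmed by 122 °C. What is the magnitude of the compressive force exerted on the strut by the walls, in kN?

P ≈ 299 kN

Free thermal elongation = αΔT L = 12.2×10⁻⁶ × 122 × 875 = 1.302 mm.
After closing the 0.85 mm clearance, 1.302 − 0.85 = 0.4523 mm of expansion remains to be suppressed by the wall.
Compatibility: PL/(AE) = 0.4523 mm, so σ = P/A = E × (0.4523/875) = 102.4 MPa.
P = σA = 102.4 × 2925 = 299.4 kN.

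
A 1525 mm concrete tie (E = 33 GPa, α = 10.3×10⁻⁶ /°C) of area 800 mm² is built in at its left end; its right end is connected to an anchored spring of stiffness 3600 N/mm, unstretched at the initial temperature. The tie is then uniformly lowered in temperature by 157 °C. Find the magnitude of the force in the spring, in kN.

P ≈ 7.35 kN

Free thermal contraction: δ_free = αΔT L = 10.3×10⁻⁶ × 157 × 1525 = 2.466 mm.
With a force P in the spring, the elastic change of the tie is PL/(AE) and that of the spring is P/k; compatibility requires their sum to equal δ_free.
P [ L/(AE) + 1/k ] = δ_free → P [ 1525/(800×33×10³) + 1/(3600) ] = 2.466.
P = 2.466 / 0.0003355 = 7350 N.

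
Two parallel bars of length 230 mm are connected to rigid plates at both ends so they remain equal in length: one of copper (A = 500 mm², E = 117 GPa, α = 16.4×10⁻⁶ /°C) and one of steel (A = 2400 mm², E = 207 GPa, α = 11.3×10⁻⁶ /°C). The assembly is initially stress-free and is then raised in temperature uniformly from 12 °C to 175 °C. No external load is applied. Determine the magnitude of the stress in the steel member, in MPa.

The copper has the larger α, so on heating it would change length more than the steel if both were free. The rigid plates force a common final length, so the copper is put into compression and the steel into tension, with equal and opposite forces P (no external load).
Setting the final lengths equal and cancelling L: (α₁ − α₂)ΔT = P/(A₁E₁) + P/(A₂E₂).
|α₁ − α₂|·ΔT = 5.1×10⁻⁶ × 163 = 0.0008313.
1/(A₁E₁) + 1/(A₂E₂) = 1/(500×117×10³) + 1/(2400×207×10³) = 1.911×10⁻⁸ N⁻¹.
So P = 0.0008313 / 1.911×10⁻⁸ = 43.51 kN.
σ_{steel} = P/A₂ = 43510/2400 = 18.13 MPa, tensile.

σ ≈ 18.1 MPa (tensile)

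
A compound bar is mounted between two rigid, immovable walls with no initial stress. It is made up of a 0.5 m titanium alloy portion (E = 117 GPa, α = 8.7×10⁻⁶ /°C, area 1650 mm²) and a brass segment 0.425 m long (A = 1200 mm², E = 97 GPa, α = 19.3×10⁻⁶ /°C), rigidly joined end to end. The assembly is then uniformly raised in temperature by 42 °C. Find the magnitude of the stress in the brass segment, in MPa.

σ ≈ 70.4 MPa (compressive)

With the walls removed the bar would change length by δ_free = Σ αᵢΔT Lᵢ = 8.7×10⁻⁶×42×500 + 19.3×10⁻⁶×42×425 = 0.5272 mm.
The rigid supports impose zero overall length change; the single axial force P common to all segments must satisfy P Σ Lᵢ/(AᵢEᵢ) = δ_free.
Σ Lᵢ/(AᵢEᵢ) = 500/(1650×117×10³) + 425/(1200×97×10³) = 6.241×10⁻⁶ mm/N.
Hence P = δ_free / Σ(L/AE) = 0.5272/6.241×10⁻⁶ = 84.47 kN (compressive).
σ_{brass} = P / A = 84470 / 1200 = 70.39 MPa.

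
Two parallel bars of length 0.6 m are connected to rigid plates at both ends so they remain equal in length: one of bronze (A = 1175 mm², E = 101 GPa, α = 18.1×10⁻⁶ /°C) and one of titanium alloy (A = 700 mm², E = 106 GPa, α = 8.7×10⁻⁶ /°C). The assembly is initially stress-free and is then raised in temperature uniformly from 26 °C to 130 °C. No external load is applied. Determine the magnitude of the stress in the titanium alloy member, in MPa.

Both members must finish at the same length. With the larger α, the bronze tends to over-expand; the plates restrain it, putting the bronze in compression and the titanium alloy in tension. With no external load the two internal forces are equal and opposite, magnitude P.
Equating the net (thermal + elastic) strains gives |α₁ − α₂|·ΔT = P·[1/(A₁E₁) + 1/(A₂E₂)].
|α₁ − α₂|·ΔT = 9.4×10⁻⁶ × 104 = 0.0009776.
1/(A₁E₁) + 1/(A₂E₂) = 1/(1175×101×10³) + 1/(700×106×10³) = 2.19×10⁻⁸ N⁻¹.
P = 0.0009776 / 2.19×10⁻⁸ = 44630 N = 44.63 kN.
σ_{titanium alloy} = P/A₂ = 44630/700 = 63.76 MPa, tensile.

σ ≈ 63.8 MPa (tensile)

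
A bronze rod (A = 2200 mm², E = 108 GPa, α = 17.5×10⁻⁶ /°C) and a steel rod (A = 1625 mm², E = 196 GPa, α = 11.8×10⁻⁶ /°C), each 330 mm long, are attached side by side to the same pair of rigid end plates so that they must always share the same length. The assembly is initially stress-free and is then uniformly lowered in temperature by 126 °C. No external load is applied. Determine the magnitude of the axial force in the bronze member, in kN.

P ≈ 97.7 kN (tensile in the bronze)

The bronze has the larger α, so on cooling it would change length more than the steel if both were free. The rigid plates force a common final length, so the bronze is put into tension and the steel into compression, with equal and opposite forces P (no external load).
Setting the final lengths equal and cancelling L: (α₁ − α₂)ΔT = P/(A₁E₁) + P/(A₂E₂).
|α₁ − α₂|·ΔT = 5.7×10⁻⁶ × 126 = 0.0007182.
1/(A₁E₁) + 1/(A₂E₂) = 1/(2200×108×10³) + 1/(1625×196×10³) = 7.348×10⁻⁹ N⁻¹.
So P = 0.0007182 / 7.348×10⁻⁹ = 97.73 kN.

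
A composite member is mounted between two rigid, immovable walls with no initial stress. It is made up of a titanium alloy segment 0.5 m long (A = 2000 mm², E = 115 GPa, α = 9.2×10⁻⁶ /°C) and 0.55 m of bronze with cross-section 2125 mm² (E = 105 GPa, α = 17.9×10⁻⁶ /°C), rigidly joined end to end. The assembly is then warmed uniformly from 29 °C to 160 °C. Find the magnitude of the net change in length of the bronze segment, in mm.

If the supports were absent, the total length change would be Σ αᵢΔT Lᵢ = 9.2×10⁻⁶×131×500 + 17.9×10⁻⁶×131×550 = 1.892 mm.
The rigid supports impose zero overall length change; the single axial force P common to all segments must satisfy P Σ Lᵢ/(AᵢEᵢ) = δ_free.
Σ Lᵢ/(AᵢEᵢ) = 500/(2000×115×10³) + 550/(2125×105×10³) = 4.639×10⁻⁶ mm/N.
P = 1.892 / 4.639×10⁻⁶ = 407900 N = 407.9 kN, compressive.
For the bronze segment, free thermal change = 17.9×10⁻⁶×131×550 = 1.29 mm and elastic change from P = 407900×550/(2125×105×10³) = 1.006 mm; these oppose, so the net change is 0.284 mm (segment lengthens).

|ΔL| ≈ 0.284 mm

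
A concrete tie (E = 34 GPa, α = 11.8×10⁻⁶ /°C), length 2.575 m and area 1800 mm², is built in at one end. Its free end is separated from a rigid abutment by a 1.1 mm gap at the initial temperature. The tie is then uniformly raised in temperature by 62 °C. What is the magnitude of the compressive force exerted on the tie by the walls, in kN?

P ≈ 18.6 kN

If the wall were absent the tie would grow by αΔT L = 11.8×10⁻⁶ × 62 × 2575 = 1.884 mm.
After closing the 1.1 mm clearance, 1.884 − 1.1 = 0.7839 mm of expansion remains to be suppressed by the wall.
Compatibility: PL/(AE) = 0.7839 mm, so σ = P/A = E × (0.7839/2575) = 10.35 MPa.
P = σA = 10.35 × 1800 = 18.63 kN.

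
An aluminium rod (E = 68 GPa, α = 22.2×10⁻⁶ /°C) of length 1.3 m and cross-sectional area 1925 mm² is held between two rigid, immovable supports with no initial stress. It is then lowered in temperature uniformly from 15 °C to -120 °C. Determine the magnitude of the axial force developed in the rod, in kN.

P ≈ 392 kN (tensile)

The ends cannot move, so σ = EαΔT = 68×10³ × 22.2×10⁻⁶ × 135 = 203.8 MPa.
Then P = σA = 203.8 × 1925 mm² = 392.3 kN, tensile.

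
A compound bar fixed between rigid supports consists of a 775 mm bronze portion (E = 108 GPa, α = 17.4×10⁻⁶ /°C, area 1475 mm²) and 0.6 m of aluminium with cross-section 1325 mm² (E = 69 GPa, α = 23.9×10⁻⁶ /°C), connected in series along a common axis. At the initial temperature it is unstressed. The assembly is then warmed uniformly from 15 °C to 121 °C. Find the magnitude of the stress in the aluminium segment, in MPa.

σ ≈ 195 MPa (compressive)

If the supports were absent, the total length change would be Σ αᵢΔT Lᵢ = 17.4×10⁻⁶×106×775 + 23.9×10⁻⁶×106×600 = 2.949 mm.
The walls prevent any net length change, so an axial force P (same in every segment) develops. Compatibility: P · Σ Lᵢ/(AᵢEᵢ) = δ_free.
The series flexibility is Σ Lᵢ/(AᵢEᵢ) = 775/(1475×108×10³) + 600/(1325×69×10³) = 1.143×10⁻⁵ mm/N.
Hence P = δ_free / Σ(L/AE) = 2.949/1.143×10⁻⁵ = 258.1 kN (compressive).
σ_{aluminium} = P / A = 258100 / 1325 = 194.8 MPa.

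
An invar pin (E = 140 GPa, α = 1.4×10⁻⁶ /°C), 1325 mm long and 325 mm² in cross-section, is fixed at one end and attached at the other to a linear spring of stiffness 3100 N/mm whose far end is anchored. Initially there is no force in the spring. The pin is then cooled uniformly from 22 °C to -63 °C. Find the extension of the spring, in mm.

The unrestrained thermal change is αΔT L = 1.4×10⁻⁶ × 85 × 1325 = 0.1577 mm.
Let P be the tensile force in the spring. The pin extends elastically by PL/(AE) and the spring stretches by P/k; together these equal δ_free.
So P = δ_free / [L/(AE) + 1/k] = 0.1577 / [ 1325/(325×140×10³) + 1/(3100) ].
P = 0.1577 / 0.0003517 = 448.3 N.
Spring extension = P/k = 448.3/(3100) = 0.1446 mm.

δ ≈ 0.145 mm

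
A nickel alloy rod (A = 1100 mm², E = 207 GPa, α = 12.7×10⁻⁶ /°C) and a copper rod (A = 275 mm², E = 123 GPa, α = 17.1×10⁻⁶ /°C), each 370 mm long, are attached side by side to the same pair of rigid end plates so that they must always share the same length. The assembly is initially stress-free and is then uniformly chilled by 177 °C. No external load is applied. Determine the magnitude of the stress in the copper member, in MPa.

σ ≈ 83.4 MPa (tensile)

Both members must finish at the same length. With the larger α, the copper tends to over-contract; the plates restrain it, putting the copper in tension and the nickel alloy in compression. With no external load the two internal forces are equal and opposite, magnitude P.
Equating the net (thermal + elastic) strains gives |α₁ − α₂|·ΔT = P·[1/(A₁E₁) + 1/(A₂E₂)].
|α₁ − α₂|·ΔT = 4.4×10⁻⁶ × 177 = 0.0007788.
1/(A₁E₁) + 1/(A₂E₂) = 1/(1100×207×10³) + 1/(275×123×10³) = 3.396×10⁻⁸ N⁻¹.
P = 0.0007788 / 3.396×10⁻⁸ = 22940 N = 22.94 kN.
σ_{copper} = P/A₂ = 22940/275 = 83.4 MPa, tensile.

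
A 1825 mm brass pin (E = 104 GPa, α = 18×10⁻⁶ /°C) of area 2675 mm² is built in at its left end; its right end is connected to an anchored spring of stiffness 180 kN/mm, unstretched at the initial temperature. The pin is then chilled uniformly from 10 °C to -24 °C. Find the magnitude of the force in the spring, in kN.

P ≈ 92.2 kN

The unrestrained thermal change is αΔT L = 18×10⁻⁶ × 34 × 1825 = 1.117 mm.
Let P be the tensile force in the spring. The pin extends elastically by PL/(AE) and the spring stretches by P/k; together these equal δ_free.
So P = δ_free / [L/(AE) + 1/k] = 1.117 / [ 1825/(2675×104×10³) + 1/(180×10³) ].
P = 1.117 / 1.212×10⁻⁵ = 92190 N.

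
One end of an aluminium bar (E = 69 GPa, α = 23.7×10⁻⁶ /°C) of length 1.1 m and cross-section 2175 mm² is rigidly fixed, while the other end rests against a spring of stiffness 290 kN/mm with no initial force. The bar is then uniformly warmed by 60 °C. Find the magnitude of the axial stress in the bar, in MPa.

σ ≈ 66.7 MPa (compressive)

Free thermal expansion: δ_free = αΔT L = 23.7×10⁻⁶ × 60 × 1100 = 1.564 mm.
Let P be the compressive force at the spring. The bar shortens elastically by PL/(AE) and the spring compresses by P/k; together these equal δ_free.
P [ L/(AE) + 1/k ] = δ_free → P [ 1100/(2175×69×10³) + 1/(290×10³) ] = 1.564.
P = 1.564 / 1.078×10⁻⁵ = 145100 N.
σ = P/A = 145100/2175 = 66.73 MPa.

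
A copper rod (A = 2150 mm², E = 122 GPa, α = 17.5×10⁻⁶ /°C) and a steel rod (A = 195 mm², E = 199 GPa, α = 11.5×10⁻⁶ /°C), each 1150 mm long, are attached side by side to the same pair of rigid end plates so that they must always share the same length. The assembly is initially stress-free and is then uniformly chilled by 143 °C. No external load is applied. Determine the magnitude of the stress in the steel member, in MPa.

σ ≈ 149 MPa (compressive)

Both members must finish at the same length. With the larger α, the copper tends to over-contract; the plates restrain it, putting the copper in tension and the steel in compression. With no external load the two internal forces are equal and opposite, magnitude P.
Setting the final lengths equal and cancelling L: (α₁ − α₂)ΔT = P/(A₁E₁) + P/(A₂E₂).
|α₁ − α₂|·ΔT = 6×10⁻⁶ × 143 = 0.000858.
1/(A₁E₁) + 1/(A₂E₂) = 1/(2150×122×10³) + 1/(195×199×10³) = 2.958×10⁻⁸ N⁻¹.
P = 0.000858 / 2.958×10⁻⁸ = 29000 N = 29 kN.
σ_{steel} = P/A₂ = 29000/195 = 148.7 MPa, compressive.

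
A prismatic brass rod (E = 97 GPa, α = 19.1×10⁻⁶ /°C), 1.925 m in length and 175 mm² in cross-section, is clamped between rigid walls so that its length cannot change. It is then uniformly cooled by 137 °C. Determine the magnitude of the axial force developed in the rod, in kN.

Full restraint means ε = 0, so the stress is σ = EαΔT = 97×10³ × 19.1×10⁻⁶ × 137 = 253.8 MPa.
Then P = σA = 253.8 × 175 mm² = 44.42 kN, tensile.

P ≈ 44.4 kN (tensile)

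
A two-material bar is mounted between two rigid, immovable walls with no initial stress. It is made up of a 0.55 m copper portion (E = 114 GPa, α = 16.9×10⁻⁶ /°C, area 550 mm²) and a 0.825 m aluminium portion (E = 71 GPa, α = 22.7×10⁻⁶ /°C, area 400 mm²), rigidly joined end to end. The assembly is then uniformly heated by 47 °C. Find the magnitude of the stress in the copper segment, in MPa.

σ ≈ 63.3 MPa (compressive)

With the walls removed the bar would change length by δ_free = Σ αᵢΔT Lᵢ = 16.9×10⁻⁶×47×550 + 22.7×10⁻⁶×47×825 = 1.317 mm.
The walls prevent any net length change, so an axial force P (same in every segment) develops. Compatibility: P · Σ Lᵢ/(AᵢEᵢ) = δ_free.
Σ Lᵢ/(AᵢEᵢ) = 550/(550×114×10³) + 825/(400×71×10³) = 3.782×10⁻⁵ mm/N.
Hence P = δ_free / Σ(L/AE) = 1.317/3.782×10⁻⁵ = 34.82 kN (compressive).
σ_{copper} = P / A = 34820 / 550 = 63.31 MPa.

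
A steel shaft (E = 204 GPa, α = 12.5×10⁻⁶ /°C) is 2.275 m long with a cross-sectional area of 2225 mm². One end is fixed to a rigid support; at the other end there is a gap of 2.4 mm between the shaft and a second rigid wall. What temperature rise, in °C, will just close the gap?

Contact occurs when the free expansion equals the gap: αΔT L = 2.4 mm.
So ΔT = g/(αL) = 2.4/(12.5×10⁻⁶ × 2275) = 84.4 °C.

ΔT ≈ 84.4 °C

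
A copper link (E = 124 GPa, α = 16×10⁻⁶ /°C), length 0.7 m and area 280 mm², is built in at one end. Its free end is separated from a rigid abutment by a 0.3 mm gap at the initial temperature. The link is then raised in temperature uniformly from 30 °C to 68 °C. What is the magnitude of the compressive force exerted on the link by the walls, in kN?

Free thermal elongation = αΔT L = 16×10⁻⁶ × 38 × 700 = 0.4256 mm.
The gap closes (δ_free > 0.3 mm) and the wall then resists a further 0.4256 − 0.3 = 0.1256 mm of expansion.
That suppressed elongation corresponds to σ = E·Δ/L = 124×10³ × 0.1256/700 = 22.25 MPa.
Force on the wall = σA = 22.25 × 280 mm² = 6.23 kN.

P ≈ 6.23 kN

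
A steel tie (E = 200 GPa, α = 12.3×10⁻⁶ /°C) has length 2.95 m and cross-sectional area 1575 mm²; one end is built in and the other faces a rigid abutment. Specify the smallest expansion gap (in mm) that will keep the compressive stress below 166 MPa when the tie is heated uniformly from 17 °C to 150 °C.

g ≈ 2.38 mm

Free expansion if unrestrained: δ_free = αΔT L = 12.3×10⁻⁶ × 133 × 2950 = 4.826 mm.
At the allowable stress the elastic shortening the wall may impose is σL/E = 166 × 2950 / (200×10³) = 2.449 mm.
So the gap has to take up the difference, g_min = δ_free − σL/E = 4.826 − 2.449 = 2.377 mm.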